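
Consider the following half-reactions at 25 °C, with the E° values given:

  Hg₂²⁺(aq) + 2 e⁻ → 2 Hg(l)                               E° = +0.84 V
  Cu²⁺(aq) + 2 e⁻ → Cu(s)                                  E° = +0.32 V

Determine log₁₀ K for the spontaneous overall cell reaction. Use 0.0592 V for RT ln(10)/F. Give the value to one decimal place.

17.6

Cathode: Hg₂²⁺/Hg; anode: Cu²⁺/Cu. E°cell = +0.52 V, n = 2.
log K = nE°cell / 0.0592 = (2)(+0.52) / 0.0592 = 17.6.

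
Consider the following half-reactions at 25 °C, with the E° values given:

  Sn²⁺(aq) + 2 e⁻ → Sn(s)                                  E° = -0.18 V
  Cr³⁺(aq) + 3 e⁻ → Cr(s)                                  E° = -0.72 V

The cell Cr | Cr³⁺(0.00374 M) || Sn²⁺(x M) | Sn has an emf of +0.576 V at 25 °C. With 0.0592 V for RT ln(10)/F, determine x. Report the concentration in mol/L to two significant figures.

Sn²⁺/Sn is the cathode, Cr³⁺/Cr the anode: E°cell = +0.54 V, n = 6.
Overall reaction: 3 Sn²⁺(aq) + 2 Cr(s) → 3 Sn(s) + 2 Cr³⁺(aq); Q = [Cr³⁺]^2/[Sn²⁺]^3.
From E = E° − (0.0592/n) log Q: log Q = (E° − E)·n/0.0592 = (+0.54 − (+0.576))·6/0.0592 = -3.6486.
So 3·log[Sn²⁺] = 2·log(0.00374) − log Q = -4.8543 − (-3.6486) = -1.2057; log[Sn²⁺] = -1.2057 / 3 = -0.4019; [Sn²⁺] = 10^(-0.4019) ≈ 0.40 M.

0.40 M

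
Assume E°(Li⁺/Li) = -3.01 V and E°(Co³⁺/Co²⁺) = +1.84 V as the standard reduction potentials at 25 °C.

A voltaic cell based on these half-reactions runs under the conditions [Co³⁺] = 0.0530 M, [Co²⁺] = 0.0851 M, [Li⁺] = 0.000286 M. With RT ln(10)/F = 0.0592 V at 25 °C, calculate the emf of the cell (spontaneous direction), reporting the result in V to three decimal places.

Co³⁺/Co²⁺ is the cathode (higher E°), Li⁺/Li the anode: E°cell = +1.84 − (-3.01) = +4.85 V, n = 1.
Overall: Co³⁺(aq) + Li(s) → Co²⁺(aq) + Li⁺(aq)
Q = [Co²⁺]·[Li⁺] / ([Co³⁺]); log Q = -3.338.
E = E° − (0.0592/n) log Q = +4.85 − (0.0592/1)(-3.338) = +5.048 V.

+5.048 V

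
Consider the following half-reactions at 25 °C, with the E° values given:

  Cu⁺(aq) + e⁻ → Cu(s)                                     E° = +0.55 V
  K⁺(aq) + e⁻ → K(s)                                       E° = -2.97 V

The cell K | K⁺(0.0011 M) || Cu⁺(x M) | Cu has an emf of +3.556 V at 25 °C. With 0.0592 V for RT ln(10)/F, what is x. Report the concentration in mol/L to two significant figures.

Cu⁺/Cu is the cathode, K⁺/K the anode: E°cell = +3.52 V, n = 1.
Overall reaction: Cu⁺(aq) + K(s) → Cu(s) + K⁺(aq); Q = [K⁺]^1/[Cu⁺]^1.
From E = E° − (0.0592/n) log Q: log Q = (E° − E)·n/0.0592 = (+3.52 − (+3.556))·1/0.0592 = -0.6081.
So 1·log[Cu⁺] = 1·log(0.0011) − log Q = -2.9586 − (-0.6081) = -2.3505; [Cu⁺] = 10^(-2.3505) ≈ 0.0045 M.

0.0045 M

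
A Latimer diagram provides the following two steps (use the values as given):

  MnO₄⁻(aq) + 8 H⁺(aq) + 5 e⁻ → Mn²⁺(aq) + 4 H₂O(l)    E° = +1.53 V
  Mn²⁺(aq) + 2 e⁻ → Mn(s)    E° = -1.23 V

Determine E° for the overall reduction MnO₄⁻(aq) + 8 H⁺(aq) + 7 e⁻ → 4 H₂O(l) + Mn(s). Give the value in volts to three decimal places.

Standard free energies of sequential steps add: ΔG°₃ = ΔG°₁ + ΔG°₂, so n₃E°₃ = n₁E°₁ + n₂E°₂.
E°₃ = (5×+1.53 + 2×-1.23) / 7 = (+5.190) / 7 = +0.741 V.
E° values themselves are not directly additive — weighting by electron count is essential.

+0.741 V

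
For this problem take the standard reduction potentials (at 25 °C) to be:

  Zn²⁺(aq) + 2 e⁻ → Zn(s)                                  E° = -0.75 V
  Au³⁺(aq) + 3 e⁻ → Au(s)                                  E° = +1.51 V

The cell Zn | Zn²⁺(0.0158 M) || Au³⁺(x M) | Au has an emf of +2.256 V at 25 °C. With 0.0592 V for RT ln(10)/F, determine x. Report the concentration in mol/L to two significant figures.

Au³⁺/Au is the cathode, Zn²⁺/Zn the anode: E°cell = +2.26 V, n = 6.
Overall reaction: 2 Au³⁺(aq) + 3 Zn(s) → 2 Au(s) + 3 Zn²⁺(aq); Q = [Zn²⁺]^3/[Au³⁺]^2.
From E = E° − (0.0592/n) log Q: log Q = (E° − E)·n/0.0592 = (+2.26 − (+2.256))·6/0.0592 = 0.4054.
So 2·log[Au³⁺] = 3·log(0.0158) − log Q = -5.4040 − (0.4054) = -5.8094; log[Au³⁺] = -5.8094 / 2 = -2.9047; [Au³⁺] = 10^(-2.9047) ≈ 0.0012 M.

0.0012 M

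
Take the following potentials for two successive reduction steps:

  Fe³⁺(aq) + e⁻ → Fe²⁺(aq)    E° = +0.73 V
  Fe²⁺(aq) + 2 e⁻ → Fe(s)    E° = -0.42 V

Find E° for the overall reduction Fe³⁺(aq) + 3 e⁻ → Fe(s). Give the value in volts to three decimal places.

Adding the free-energy changes (−nFE°) of the two steps gives −n₃FE°₃ = −n₁FE°₁ − n₂FE°₂.
E°₃ = (1×+0.73 + 2×-0.42) / 3 = (-0.110) / 3 = -0.037 V.

-0.037 V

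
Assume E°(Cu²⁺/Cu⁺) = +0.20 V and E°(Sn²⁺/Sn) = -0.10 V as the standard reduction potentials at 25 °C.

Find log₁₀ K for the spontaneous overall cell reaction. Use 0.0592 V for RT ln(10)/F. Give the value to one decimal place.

10.1

Cathode: Cu²⁺/Cu⁺; anode: Sn²⁺/Sn. E°cell = +0.30 V, n = 2.
log K = nE°cell / 0.0592 = (2)(+0.30) / 0.0592 = 10.1.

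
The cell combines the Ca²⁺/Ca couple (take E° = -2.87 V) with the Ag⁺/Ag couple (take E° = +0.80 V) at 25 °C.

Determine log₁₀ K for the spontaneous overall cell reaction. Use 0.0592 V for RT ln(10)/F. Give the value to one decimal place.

124.0

Cathode: Ag⁺/Ag; anode: Ca²⁺/Ca. E°cell = +3.67 V, n = 2.
log K = nE°cell / 0.0592 = (2)(+3.67) / 0.0592 = 124.0.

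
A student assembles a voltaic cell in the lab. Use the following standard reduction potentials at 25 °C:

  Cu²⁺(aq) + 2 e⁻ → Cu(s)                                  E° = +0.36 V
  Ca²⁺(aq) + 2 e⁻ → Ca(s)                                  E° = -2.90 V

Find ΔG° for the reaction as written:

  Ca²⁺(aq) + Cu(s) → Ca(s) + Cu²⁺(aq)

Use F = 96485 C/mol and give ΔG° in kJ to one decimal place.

As written, Ca²⁺/Ca is reduced (cathode) and Cu²⁺/Cu is oxidised (anode), so E°cell = (-2.90) − (+0.36) = -3.26 V.
Balancing electrons gives n = 2.
ΔG° = −nFE° = −(2)(96485)(-3.26) = 629,082 J = +629.1 kJ.

+629.1 kJ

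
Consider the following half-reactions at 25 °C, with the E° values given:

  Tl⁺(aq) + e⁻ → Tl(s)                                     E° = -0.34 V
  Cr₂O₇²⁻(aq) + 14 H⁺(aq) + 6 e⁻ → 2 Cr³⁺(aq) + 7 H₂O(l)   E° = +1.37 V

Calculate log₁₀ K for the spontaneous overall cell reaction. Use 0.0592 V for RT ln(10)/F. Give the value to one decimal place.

173.3

Cathode: Cr₂O₇²⁻/Cr³⁺; anode: Tl⁺/Tl. E°cell = +1.71 V, n = 6.
log K = nE°cell / 0.0592 = (6)(+1.71) / 0.0592 = 173.3.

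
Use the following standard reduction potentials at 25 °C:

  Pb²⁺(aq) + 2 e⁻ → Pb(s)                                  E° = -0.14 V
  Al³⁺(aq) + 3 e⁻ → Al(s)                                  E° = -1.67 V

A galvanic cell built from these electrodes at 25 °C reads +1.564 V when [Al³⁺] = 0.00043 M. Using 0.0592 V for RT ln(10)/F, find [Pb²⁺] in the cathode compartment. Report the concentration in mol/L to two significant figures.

0.080 M

Pb²⁺/Pb is the cathode, Al³⁺/Al the anode: E°cell = +1.53 V, n = 6.
Overall reaction: 3 Pb²⁺(aq) + 2 Al(s) → 3 Pb(s) + 2 Al³⁺(aq); Q = [Al³⁺]^2/[Pb²⁺]^3.
From E = E° − (0.0592/n) log Q: log Q = (E° − E)·n/0.0592 = (+1.53 − (+1.564))·6/0.0592 = -3.4459.
So 3·log[Pb²⁺] = 2·log(0.00043) − log Q = -6.7331 − (-3.4459) = -3.2872; log[Pb²⁺] = -3.2872 / 3 = -1.0957; [Pb²⁺] = 10^(-1.0957) ≈ 0.080 M.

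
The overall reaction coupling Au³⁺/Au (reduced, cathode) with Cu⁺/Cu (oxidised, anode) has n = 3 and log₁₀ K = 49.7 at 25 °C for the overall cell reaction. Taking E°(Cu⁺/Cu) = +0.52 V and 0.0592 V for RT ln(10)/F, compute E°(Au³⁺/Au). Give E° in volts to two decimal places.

+1.50 V

E°cell = (0.0592/n)·log K = (0.0592/3)(49.7) = +0.981 V.
Since Au³⁺/Au is the cathode and Cu⁺/Cu the anode, E°cell = E°(Au³⁺/Au) − E°(Cu⁺/Cu).
So E°(Au³⁺/Au) = E°cell + E°(Cu⁺/Cu) = +0.981 + (+0.52) = +1.50 V.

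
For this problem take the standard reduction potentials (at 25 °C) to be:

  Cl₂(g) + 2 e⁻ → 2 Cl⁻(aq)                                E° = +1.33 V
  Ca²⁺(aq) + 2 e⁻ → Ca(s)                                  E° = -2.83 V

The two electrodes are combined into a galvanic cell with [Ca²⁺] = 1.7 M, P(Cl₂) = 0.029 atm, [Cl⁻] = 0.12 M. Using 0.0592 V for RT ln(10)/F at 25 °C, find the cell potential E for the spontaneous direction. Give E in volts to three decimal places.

+4.162 V

Cl₂/Cl⁻ is the cathode (higher E°), Ca²⁺/Ca the anode: E°cell = +1.33 − (-2.83) = +4.16 V, n = 2.
Overall: Cl₂(g) + Ca(s) → 2 Cl⁻(aq) + Ca²⁺(aq)
Q = [Cl⁻]^2·[Ca²⁺] / (P(Cl₂)); log Q = -0.074.
E = E° − (0.0592/n) log Q = +4.16 − (0.0592/2)(-0.074) = +4.162 V.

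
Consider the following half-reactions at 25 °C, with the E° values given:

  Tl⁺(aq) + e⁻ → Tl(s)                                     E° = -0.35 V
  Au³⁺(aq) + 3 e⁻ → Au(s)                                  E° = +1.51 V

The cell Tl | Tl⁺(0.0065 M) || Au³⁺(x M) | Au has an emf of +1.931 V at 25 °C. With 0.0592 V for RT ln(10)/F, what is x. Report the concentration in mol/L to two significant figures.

0.0011 M

Au³⁺/Au is the cathode, Tl⁺/Tl the anode: E°cell = +1.86 V, n = 3.
Overall reaction: Au³⁺(aq) + 3 Tl(s) → Au(s) + 3 Tl⁺(aq); Q = [Tl⁺]^3/[Au³⁺]^1.
From E = E° − (0.0592/n) log Q: log Q = (E° − E)·n/0.0592 = (+1.86 − (+1.931))·3/0.0592 = -3.5980.
So 1·log[Au³⁺] = 3·log(0.0065) − log Q = -6.5613 − (-3.5980) = -2.9633; [Au³⁺] = 10^(-2.9633) ≈ 0.0011 M.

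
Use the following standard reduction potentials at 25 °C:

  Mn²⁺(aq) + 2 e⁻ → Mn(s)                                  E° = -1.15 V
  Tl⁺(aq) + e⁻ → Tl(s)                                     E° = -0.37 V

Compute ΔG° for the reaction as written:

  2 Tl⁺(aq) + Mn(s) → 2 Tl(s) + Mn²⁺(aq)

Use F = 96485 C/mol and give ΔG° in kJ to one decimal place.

-150.5 kJ

As written, Tl⁺/Tl is reduced (cathode) and Mn²⁺/Mn is oxidised (anode), so E°cell = (-0.37) − (-1.15) = +0.78 V.
Balancing electrons gives n = 2.
ΔG° = −nFE° = −(2)(96485)(+0.78) = -150,517 J = -150.5 kJ.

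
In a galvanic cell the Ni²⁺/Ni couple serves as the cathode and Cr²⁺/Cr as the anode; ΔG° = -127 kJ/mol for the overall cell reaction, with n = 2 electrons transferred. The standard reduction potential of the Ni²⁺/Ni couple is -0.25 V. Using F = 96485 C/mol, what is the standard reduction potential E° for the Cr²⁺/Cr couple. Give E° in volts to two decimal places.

E°cell = −ΔG°/(nF) = −(-127×10³)/((2)(96485)) = +0.658 V.
Since Ni²⁺/Ni is the cathode and Cr²⁺/Cr the anode, E°cell = E°(Ni²⁺/Ni) − E°(Cr²⁺/Cr).
So E°(Cr²⁺/Cr) = E°(Ni²⁺/Ni) − E°cell = (-0.25) − (+0.658) = -0.91 V.

-0.91 V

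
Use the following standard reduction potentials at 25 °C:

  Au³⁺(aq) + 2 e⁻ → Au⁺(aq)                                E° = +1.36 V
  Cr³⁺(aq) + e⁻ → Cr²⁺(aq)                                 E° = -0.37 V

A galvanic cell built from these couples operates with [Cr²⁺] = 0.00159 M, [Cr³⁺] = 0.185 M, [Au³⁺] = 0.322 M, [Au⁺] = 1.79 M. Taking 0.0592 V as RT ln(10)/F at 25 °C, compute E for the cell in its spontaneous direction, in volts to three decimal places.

+1.586 V

Au³⁺/Au⁺ is the cathode (higher E°), Cr³⁺/Cr²⁺ the anode: E°cell = +1.36 − (-0.37) = +1.73 V, n = 2.
Overall: Au³⁺(aq) + 2 Cr²⁺(aq) → Au⁺(aq) + 2 Cr³⁺(aq)
Q = [Au⁺]·[Cr³⁺]^2 / ([Au³⁺]·[Cr²⁺]^2); log Q = 4.877.
E = E° − (0.0592/n) log Q = +1.73 − (0.0592/2)(4.877) = +1.586 V.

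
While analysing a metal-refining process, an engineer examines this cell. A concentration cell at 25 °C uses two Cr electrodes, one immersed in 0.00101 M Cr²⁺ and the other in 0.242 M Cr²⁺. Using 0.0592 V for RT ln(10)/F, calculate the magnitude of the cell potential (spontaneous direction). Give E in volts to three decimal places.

For a concentration cell E°cell = 0. The 0.242 M side is the cathode (reduction is favoured where [Cr²⁺] is higher).
With n = 2, E = −(0.0592/2) log([Cr²⁺]ₐₙ/[Cr²⁺]꜀ₐₜ) = −(0.0592/2) log(0.00101/0.242) = −(0.0592/2)(-2.379) = +0.070 V.

+0.070 V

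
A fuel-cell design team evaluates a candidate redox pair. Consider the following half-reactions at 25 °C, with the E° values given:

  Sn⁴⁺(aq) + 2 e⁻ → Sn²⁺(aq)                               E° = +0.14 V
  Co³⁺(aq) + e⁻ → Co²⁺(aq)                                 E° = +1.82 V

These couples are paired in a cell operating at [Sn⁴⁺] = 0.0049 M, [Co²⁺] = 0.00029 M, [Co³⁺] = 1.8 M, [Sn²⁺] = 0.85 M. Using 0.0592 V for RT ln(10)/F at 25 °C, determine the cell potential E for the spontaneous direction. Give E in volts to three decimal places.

+1.971 V

Co³⁺/Co²⁺ is the cathode (higher E°), Sn⁴⁺/Sn²⁺ the anode: E°cell = +1.82 − (+0.14) = +1.68 V, n = 2.
Overall: 2 Co³⁺(aq) + Sn²⁺(aq) → 2 Co²⁺(aq) + Sn⁴⁺(aq)
Q = [Co²⁺]^2·[Sn⁴⁺] / ([Co³⁺]^2·[Sn²⁺]); log Q = -9.825.
E = E° − (0.0592/n) log Q = +1.68 − (0.0592/2)(-9.825) = +1.971 V.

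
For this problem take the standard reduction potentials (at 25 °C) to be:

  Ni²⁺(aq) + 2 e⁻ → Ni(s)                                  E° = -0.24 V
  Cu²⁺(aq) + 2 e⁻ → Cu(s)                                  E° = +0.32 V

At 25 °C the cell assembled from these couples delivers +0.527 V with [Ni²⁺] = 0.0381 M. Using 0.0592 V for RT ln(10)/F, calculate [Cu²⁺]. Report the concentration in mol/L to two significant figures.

Cu²⁺/Cu is the cathode, Ni²⁺/Ni the anode: E°cell = +0.56 V, n = 2.
Overall reaction: Cu²⁺(aq) + Ni(s) → Cu(s) + Ni²⁺(aq); Q = [Ni²⁺]^1/[Cu²⁺]^1.
From E = E° − (0.0592/n) log Q: log Q = (E° − E)·n/0.0592 = (+0.56 − (+0.527))·2/0.0592 = 1.1149.
So 1·log[Cu²⁺] = 1·log(0.0381) − log Q = -1.4191 − (1.1149) = -2.5340; [Cu²⁺] = 10^(-2.5340) ≈ 0.0029 M.

0.0029 M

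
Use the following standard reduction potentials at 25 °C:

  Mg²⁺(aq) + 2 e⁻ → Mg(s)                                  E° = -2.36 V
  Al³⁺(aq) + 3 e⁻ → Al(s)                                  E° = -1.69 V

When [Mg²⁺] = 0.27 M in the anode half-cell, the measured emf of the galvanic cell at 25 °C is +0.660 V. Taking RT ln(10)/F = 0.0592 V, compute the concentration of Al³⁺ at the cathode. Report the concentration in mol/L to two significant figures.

Al³⁺/Al is the cathode, Mg²⁺/Mg the anode: E°cell = +0.67 V, n = 6.
Overall reaction: 2 Al³⁺(aq) + 3 Mg(s) → 2 Al(s) + 3 Mg²⁺(aq); Q = [Mg²⁺]^3/[Al³⁺]^2.
From E = E° − (0.0592/n) log Q: log Q = (E° − E)·n/0.0592 = (+0.67 − (+0.660))·6/0.0592 = 1.0135.
So 2·log[Al³⁺] = 3·log(0.27) − log Q = -1.7059 − (1.0135) = -2.7194; log[Al³⁺] = -2.7194 / 2 = -1.3597; [Al³⁺] = 10^(-1.3597) ≈ 0.044 M.

0.044 M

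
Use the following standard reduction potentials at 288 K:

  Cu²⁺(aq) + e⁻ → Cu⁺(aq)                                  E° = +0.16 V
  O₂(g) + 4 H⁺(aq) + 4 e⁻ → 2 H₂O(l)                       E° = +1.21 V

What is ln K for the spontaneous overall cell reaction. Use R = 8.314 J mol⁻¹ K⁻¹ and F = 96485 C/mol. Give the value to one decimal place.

Cathode: O₂/H₂O; anode: Cu²⁺/Cu⁺. E°cell = (+1.21) − (+0.16) = +1.05 V, with n = 4.
ΔG° = −nFE° = −RT ln K, so ln K = nFE°/(RT) = (4)(96485)(+1.05) / ((8.314)(288)) = 169.241.

169.2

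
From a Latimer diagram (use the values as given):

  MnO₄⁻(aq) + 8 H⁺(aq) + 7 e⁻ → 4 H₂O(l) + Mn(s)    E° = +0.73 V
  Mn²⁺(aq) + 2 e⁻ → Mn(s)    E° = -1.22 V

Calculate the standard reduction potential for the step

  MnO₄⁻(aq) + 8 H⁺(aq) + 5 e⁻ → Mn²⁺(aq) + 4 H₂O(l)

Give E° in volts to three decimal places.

+1.510 V

Sequential free energies add, so n₃E°₃ = n₁E°₁ + n₂E°₂.
With n₃ = 7, and the known step contributing 2×(-1.22) V, the unknown satisfies 5·E° = 7×(+0.73) − 2×(-1.22) = +7.550.
E° = +7.550 / 5 = +1.510 V.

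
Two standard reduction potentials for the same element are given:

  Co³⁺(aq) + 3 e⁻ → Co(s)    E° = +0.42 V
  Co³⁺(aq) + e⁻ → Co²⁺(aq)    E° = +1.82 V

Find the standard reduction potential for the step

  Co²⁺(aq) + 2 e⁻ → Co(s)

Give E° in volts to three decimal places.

-0.280 V

Sequential free energies add, so n₃E°₃ = n₁E°₁ + n₂E°₂.
With n₃ = 3, and the known step contributing 1×(+1.82) V, the unknown satisfies 2·E° = 3×(+0.42) − 1×(+1.82) = -0.560.
E° = -0.560 / 2 = -0.280 V.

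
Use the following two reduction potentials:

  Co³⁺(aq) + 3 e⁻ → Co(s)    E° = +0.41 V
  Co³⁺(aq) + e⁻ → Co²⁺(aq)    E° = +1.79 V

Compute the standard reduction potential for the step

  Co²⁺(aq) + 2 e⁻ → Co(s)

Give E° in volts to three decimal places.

Sequential free energies add, so n₃E°₃ = n₁E°₁ + n₂E°₂.
With n₃ = 3, and the known step contributing 1×(+1.79) V, the unknown satisfies 2·E° = 3×(+0.41) − 1×(+1.79) = -0.560.
E° = -0.560 / 2 = -0.280 V.

-0.280 V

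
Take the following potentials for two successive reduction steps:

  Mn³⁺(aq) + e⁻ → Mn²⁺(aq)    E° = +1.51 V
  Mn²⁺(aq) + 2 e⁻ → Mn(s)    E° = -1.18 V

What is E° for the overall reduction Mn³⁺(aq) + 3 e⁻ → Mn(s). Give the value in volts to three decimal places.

-0.283 V

Adding the free-energy changes (−nFE°) of the two steps gives −n₃FE°₃ = −n₁FE°₁ − n₂FE°₂.
E°₃ = (1×+1.51 + 2×-1.18) / 3 = (-0.850) / 3 = -0.283 V.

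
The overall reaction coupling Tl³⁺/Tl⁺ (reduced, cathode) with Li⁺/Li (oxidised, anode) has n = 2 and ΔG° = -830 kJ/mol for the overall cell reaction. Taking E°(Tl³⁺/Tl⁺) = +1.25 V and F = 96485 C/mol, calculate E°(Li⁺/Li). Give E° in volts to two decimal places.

E°cell = −ΔG°/(nF) = −(-830×10³)/((2)(96485)) = +4.301 V.
Since Tl³⁺/Tl⁺ is the cathode and Li⁺/Li the anode, E°cell = E°(Tl³⁺/Tl⁺) − E°(Li⁺/Li).
So E°(Li⁺/Li) = E°(Tl³⁺/Tl⁺) − E°cell = (+1.25) − (+4.301) = -3.05 V.

-3.05 V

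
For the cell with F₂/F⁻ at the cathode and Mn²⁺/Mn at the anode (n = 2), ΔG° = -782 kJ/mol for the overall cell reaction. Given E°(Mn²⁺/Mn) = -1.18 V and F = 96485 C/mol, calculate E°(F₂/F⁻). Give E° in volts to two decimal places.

+2.87 V

E°cell = −ΔG°/(nF) = −(-782×10³)/((2)(96485)) = +4.052 V.
Since F₂/F⁻ is the cathode and Mn²⁺/Mn the anode, E°cell = E°(F₂/F⁻) − E°(Mn²⁺/Mn).
So E°(F₂/F⁻) = E°cell + E°(Mn²⁺/Mn) = +4.052 + (-1.18) = +2.87 V.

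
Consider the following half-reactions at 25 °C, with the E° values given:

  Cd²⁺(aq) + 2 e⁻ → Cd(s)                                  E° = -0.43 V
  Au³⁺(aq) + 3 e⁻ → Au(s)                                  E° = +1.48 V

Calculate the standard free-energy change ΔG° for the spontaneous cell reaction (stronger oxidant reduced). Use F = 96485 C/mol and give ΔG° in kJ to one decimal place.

Au³⁺/Au (E° = +1.48 V) is the cathode; Cd²⁺/Cd (E° = -0.43 V) is the anode, so E°cell = +1.91 V.
Balancing electrons gives n = 6 (lcm of 3 and 2).
ΔG° = −nFE° = −(6)(96485)(+1.91) = -1,105,718 J = -1105.7 kJ.

-1105.7 kJ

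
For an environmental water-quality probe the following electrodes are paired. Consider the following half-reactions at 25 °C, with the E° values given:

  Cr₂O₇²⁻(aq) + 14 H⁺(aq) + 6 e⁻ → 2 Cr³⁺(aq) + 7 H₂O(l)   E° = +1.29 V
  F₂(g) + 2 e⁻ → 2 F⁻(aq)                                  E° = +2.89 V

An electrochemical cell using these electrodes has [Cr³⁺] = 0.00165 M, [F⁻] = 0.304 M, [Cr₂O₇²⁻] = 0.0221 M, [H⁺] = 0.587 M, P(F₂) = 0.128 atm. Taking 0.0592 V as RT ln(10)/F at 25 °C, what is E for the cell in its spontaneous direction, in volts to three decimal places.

+1.598 V

F₂/F⁻ is the cathode (higher E°), Cr₂O₇²⁻/Cr³⁺ the anode: E°cell = +2.89 − (+1.29) = +1.60 V, n = 6.
Overall: 3 F₂(g) + 2 Cr³⁺(aq) + 7 H₂O(l) → 6 F⁻(aq) + Cr₂O₇²⁻(aq) + 14 H⁺(aq)
Q = [F⁻]^6·[Cr₂O₇²⁻]·[H⁺]^14 / (P(F₂)^3·[Cr³⁺]^2); log Q = 0.246.
E = E° − (0.0592/n) log Q = +1.60 − (0.0592/6)(0.246) = +1.598 V.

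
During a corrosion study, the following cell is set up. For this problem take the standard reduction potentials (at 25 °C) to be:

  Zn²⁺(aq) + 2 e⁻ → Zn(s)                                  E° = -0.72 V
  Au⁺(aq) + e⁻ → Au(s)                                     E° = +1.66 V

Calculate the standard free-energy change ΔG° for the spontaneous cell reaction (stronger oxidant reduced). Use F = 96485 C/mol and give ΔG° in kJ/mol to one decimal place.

Au⁺/Au (E° = +1.66 V) is the cathode; Zn²⁺/Zn (E° = -0.72 V) is the anode, so E°cell = +2.38 V.
Balancing electrons gives n = 2 (lcm of 1 and 2).
ΔG° = −nFE° = −(2)(96485)(+2.38) = -459,269 J = -459.3 kJ/mol.

-459.3 kJ/mol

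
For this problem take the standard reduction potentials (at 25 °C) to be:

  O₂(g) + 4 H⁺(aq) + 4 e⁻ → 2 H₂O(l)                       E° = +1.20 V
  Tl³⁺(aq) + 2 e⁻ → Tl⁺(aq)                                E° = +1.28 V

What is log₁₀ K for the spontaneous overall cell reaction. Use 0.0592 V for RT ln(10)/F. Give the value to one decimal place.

Cathode: Tl³⁺/Tl⁺; anode: O₂/H₂O. E°cell = +0.08 V, n = 4.
log K = nE°cell / 0.0592 = (4)(+0.08) / 0.0592 = 5.4.

5.4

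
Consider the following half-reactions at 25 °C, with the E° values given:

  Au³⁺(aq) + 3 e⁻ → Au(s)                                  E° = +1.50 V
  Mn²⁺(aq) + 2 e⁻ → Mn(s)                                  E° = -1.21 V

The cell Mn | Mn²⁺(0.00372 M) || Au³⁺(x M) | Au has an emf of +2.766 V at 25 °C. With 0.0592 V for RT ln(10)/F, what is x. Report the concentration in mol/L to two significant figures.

Au³⁺/Au is the cathode, Mn²⁺/Mn the anode: E°cell = +2.71 V, n = 6.
Overall reaction: 2 Au³⁺(aq) + 3 Mn(s) → 2 Au(s) + 3 Mn²⁺(aq); Q = [Mn²⁺]^3/[Au³⁺]^2.
From E = E° − (0.0592/n) log Q: log Q = (E° − E)·n/0.0592 = (+2.71 − (+2.766))·6/0.0592 = -5.6757.
So 2·log[Au³⁺] = 3·log(0.00372) − log Q = -7.2884 − (-5.6757) = -1.6127; log[Au³⁺] = -1.6127 / 2 = -0.8064; [Au³⁺] = 10^(-0.8064) ≈ 0.16 M.

0.16 M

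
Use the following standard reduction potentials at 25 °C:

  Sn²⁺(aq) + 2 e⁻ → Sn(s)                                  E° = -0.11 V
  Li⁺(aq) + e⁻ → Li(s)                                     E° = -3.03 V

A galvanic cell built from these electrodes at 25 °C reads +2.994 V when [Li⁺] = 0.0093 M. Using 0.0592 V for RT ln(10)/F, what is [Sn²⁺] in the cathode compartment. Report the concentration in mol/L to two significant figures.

0.027 M

Sn²⁺/Sn is the cathode, Li⁺/Li the anode: E°cell = +2.92 V, n = 2.
Overall reaction: Sn²⁺(aq) + 2 Li(s) → Sn(s) + 2 Li⁺(aq); Q = [Li⁺]^2/[Sn²⁺]^1.
From E = E° − (0.0592/n) log Q: log Q = (E° − E)·n/0.0592 = (+2.92 − (+2.994))·2/0.0592 = -2.5000.
So 1·log[Sn²⁺] = 2·log(0.0093) − log Q = -4.0630 − (-2.5000) = -1.5630; [Sn²⁺] = 10^(-1.5630) ≈ 0.027 M.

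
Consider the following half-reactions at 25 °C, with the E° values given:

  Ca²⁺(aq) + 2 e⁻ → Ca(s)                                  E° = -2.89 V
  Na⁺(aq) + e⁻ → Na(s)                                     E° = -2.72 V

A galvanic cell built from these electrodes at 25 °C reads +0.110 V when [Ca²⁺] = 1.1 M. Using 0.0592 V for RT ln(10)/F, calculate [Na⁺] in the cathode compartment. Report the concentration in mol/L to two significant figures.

0.10 M

Na⁺/Na is the cathode, Ca²⁺/Ca the anode: E°cell = +0.17 V, n = 2.
Overall reaction: 2 Na⁺(aq) + Ca(s) → 2 Na(s) + Ca²⁺(aq); Q = [Ca²⁺]^1/[Na⁺]^2.
From E = E° − (0.0592/n) log Q: log Q = (E° − E)·n/0.0592 = (+0.17 − (+0.110))·2/0.0592 = 2.0270.
So 2·log[Na⁺] = 1·log(1.1) − log Q = 0.0414 − (2.0270) = -1.9856; log[Na⁺] = -1.9856 / 2 = -0.9928; [Na⁺] = 10^(-0.9928) ≈ 0.10 M.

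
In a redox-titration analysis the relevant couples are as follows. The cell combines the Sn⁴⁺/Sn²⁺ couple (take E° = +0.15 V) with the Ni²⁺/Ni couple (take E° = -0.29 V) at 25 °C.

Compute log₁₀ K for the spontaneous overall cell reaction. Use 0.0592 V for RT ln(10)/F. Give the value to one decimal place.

Cathode: Sn⁴⁺/Sn²⁺; anode: Ni²⁺/Ni. E°cell = +0.44 V, n = 2.
log K = nE°cell / 0.0592 = (2)(+0.44) / 0.0592 = 14.9.

14.9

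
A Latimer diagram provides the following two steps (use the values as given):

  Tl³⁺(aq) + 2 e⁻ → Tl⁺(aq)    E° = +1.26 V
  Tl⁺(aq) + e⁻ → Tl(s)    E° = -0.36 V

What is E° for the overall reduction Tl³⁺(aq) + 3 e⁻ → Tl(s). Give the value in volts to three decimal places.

Standard free energies of sequential steps add: ΔG°₃ = ΔG°₁ + ΔG°₂, so n₃E°₃ = n₁E°₁ + n₂E°₂.
E°₃ = (2×+1.26 + 1×-0.36) / 3 = (+2.160) / 3 = +0.720 V.

+0.720 V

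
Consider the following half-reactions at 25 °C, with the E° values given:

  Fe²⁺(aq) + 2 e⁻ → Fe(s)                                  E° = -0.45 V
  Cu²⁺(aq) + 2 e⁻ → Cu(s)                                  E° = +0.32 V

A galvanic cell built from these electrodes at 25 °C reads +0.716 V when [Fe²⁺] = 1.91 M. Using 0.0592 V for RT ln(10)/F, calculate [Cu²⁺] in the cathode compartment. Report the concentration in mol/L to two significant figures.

0.029 M

Cu²⁺/Cu is the cathode, Fe²⁺/Fe the anode: E°cell = +0.77 V, n = 2.
Overall reaction: Cu²⁺(aq) + Fe(s) → Cu(s) + Fe²⁺(aq); Q = [Fe²⁺]^1/[Cu²⁺]^1.
From E = E° − (0.0592/n) log Q: log Q = (E° − E)·n/0.0592 = (+0.77 − (+0.716))·2/0.0592 = 1.8243.
So 1·log[Cu²⁺] = 1·log(1.91) − log Q = 0.2810 − (1.8243) = -1.5433; [Cu²⁺] = 10^(-1.5433) ≈ 0.029 M.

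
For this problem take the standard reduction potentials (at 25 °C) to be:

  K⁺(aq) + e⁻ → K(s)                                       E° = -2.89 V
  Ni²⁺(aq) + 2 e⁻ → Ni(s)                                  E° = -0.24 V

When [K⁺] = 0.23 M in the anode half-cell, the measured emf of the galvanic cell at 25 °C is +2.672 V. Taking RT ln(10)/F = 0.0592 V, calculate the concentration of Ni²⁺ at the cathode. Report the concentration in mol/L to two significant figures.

0.29 M

Ni²⁺/Ni is the cathode, K⁺/K the anode: E°cell = +2.65 V, n = 2.
Overall reaction: Ni²⁺(aq) + 2 K(s) → Ni(s) + 2 K⁺(aq); Q = [K⁺]^2/[Ni²⁺]^1.
From E = E° − (0.0592/n) log Q: log Q = (E° − E)·n/0.0592 = (+2.65 − (+2.672))·2/0.0592 = -0.7432.
So 1·log[Ni²⁺] = 2·log(0.23) − log Q = -1.2765 − (-0.7432) = -0.5333; [Ni²⁺] = 10^(-0.5333) ≈ 0.29 M.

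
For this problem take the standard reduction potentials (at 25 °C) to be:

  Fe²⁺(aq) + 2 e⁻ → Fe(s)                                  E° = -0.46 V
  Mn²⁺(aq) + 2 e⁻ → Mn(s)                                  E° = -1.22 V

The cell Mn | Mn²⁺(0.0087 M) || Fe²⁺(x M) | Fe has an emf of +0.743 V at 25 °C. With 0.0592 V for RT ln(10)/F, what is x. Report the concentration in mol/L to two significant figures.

0.0023 M

Fe²⁺/Fe is the cathode, Mn²⁺/Mn the anode: E°cell = +0.76 V, n = 2.
Overall reaction: Fe²⁺(aq) + Mn(s) → Fe(s) + Mn²⁺(aq); Q = [Mn²⁺]^1/[Fe²⁺]^1.
From E = E° − (0.0592/n) log Q: log Q = (E° − E)·n/0.0592 = (+0.76 − (+0.743))·2/0.0592 = 0.5743.
So 1·log[Fe²⁺] = 1·log(0.0087) − log Q = -2.0605 − (0.5743) = -2.6348; [Fe²⁺] = 10^(-2.6348) ≈ 0.0023 M.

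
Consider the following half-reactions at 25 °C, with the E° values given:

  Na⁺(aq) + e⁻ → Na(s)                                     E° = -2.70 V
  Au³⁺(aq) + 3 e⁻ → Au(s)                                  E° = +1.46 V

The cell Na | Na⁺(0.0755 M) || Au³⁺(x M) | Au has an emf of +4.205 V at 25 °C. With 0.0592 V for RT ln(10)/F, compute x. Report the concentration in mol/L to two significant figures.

0.082 M

Au³⁺/Au is the cathode, Na⁺/Na the anode: E°cell = +4.16 V, n = 3.
Overall reaction: Au³⁺(aq) + 3 Na(s) → Au(s) + 3 Na⁺(aq); Q = [Na⁺]^3/[Au³⁺]^1.
From E = E° − (0.0592/n) log Q: log Q = (E° − E)·n/0.0592 = (+4.16 − (+4.205))·3/0.0592 = -2.2804.
So 1·log[Au³⁺] = 3·log(0.0755) − log Q = -3.3662 − (-2.2804) = -1.0858; [Au³⁺] = 10^(-1.0858) ≈ 0.082 M.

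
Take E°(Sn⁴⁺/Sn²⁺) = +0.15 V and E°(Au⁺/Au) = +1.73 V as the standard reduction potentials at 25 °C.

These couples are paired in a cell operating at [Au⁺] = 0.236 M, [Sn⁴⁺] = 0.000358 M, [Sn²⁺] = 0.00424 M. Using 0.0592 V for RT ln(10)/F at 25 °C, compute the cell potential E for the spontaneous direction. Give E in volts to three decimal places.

Au⁺/Au is the cathode (higher E°), Sn⁴⁺/Sn²⁺ the anode: E°cell = +1.73 − (+0.15) = +1.58 V, n = 2.
Overall: 2 Au⁺(aq) + Sn²⁺(aq) → 2 Au(s) + Sn⁴⁺(aq)
Q = [Sn⁴⁺] / ([Au⁺]^2·[Sn²⁺]); log Q = 0.181.
E = E° − (0.0592/n) log Q = +1.58 − (0.0592/2)(0.181) = +1.575 V.

+1.575 V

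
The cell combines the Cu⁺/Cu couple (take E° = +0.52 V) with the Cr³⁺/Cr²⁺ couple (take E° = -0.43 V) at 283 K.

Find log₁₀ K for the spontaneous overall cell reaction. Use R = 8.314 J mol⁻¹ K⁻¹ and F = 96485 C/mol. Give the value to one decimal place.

16.9

Cathode: Cu⁺/Cu; anode: Cr³⁺/Cr²⁺. E°cell = (+0.52) − (-0.43) = +0.95 V, with n = 1.
ΔG° = −nFE° = −RT ln K, so ln K = nFE°/(RT) = (1)(96485)(+0.95) / ((8.314)(283)) = 38.957.
log₁₀ K = 38.957 / ln 10 = 16.9.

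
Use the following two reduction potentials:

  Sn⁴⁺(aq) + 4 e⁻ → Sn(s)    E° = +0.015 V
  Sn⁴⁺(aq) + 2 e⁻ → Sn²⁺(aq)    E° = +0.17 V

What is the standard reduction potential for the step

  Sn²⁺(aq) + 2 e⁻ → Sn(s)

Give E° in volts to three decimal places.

-0.140 V

Sequential free energies add, so n₃E°₃ = n₁E°₁ + n₂E°₂.
With n₃ = 4, and the known step contributing 2×(+0.17) V, the unknown satisfies 2·E° = 4×(+0.015) − 2×(+0.17) = -0.280.
E° = -0.280 / 2 = -0.140 V.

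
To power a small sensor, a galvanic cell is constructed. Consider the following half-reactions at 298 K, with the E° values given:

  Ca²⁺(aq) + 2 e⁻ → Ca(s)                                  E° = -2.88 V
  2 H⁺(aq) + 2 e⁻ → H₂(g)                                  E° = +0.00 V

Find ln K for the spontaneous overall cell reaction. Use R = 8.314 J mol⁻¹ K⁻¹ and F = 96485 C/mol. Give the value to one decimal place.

Cathode: H⁺/H₂; anode: Ca²⁺/Ca. E°cell = (+0.00) − (-2.88) = +2.88 V, with n = 2.
ΔG° = −nFE° = −RT ln K, so ln K = nFE°/(RT) = (2)(96485)(+2.88) / ((8.314)(298)) = 224.314.

224.3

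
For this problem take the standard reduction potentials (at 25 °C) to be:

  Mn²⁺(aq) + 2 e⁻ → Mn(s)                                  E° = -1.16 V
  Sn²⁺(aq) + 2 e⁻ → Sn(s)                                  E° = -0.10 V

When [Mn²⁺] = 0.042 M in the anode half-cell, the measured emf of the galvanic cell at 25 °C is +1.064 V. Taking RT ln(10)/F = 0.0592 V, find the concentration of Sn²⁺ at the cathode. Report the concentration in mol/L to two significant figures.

Sn²⁺/Sn is the cathode, Mn²⁺/Mn the anode: E°cell = +1.06 V, n = 2.
Overall reaction: Sn²⁺(aq) + Mn(s) → Sn(s) + Mn²⁺(aq); Q = [Mn²⁺]^1/[Sn²⁺]^1.
From E = E° − (0.0592/n) log Q: log Q = (E° − E)·n/0.0592 = (+1.06 − (+1.064))·2/0.0592 = -0.1351.
So 1·log[Sn²⁺] = 1·log(0.042) − log Q = -1.3768 − (-0.1351) = -1.2417; [Sn²⁺] = 10^(-1.2417) ≈ 0.057 M.

0.057 M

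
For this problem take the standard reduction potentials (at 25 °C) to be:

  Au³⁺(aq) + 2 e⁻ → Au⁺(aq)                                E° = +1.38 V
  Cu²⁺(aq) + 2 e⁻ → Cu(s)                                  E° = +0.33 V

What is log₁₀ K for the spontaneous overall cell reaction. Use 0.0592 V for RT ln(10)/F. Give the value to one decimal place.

Cathode: Au³⁺/Au⁺; anode: Cu²⁺/Cu. E°cell = +1.05 V, n = 2.
log K = nE°cell / 0.0592 = (2)(+1.05) / 0.0592 = 35.5.

35.5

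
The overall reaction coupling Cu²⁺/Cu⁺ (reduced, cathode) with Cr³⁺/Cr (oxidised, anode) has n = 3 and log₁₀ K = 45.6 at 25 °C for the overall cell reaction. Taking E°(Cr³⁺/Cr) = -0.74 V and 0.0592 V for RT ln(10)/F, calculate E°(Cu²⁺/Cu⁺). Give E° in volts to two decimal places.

+0.16 V

E°cell = (0.0592/n)·log K = (0.0592/3)(45.6) = +0.900 V.
Since Cu²⁺/Cu⁺ is the cathode and Cr³⁺/Cr the anode, E°cell = E°(Cu²⁺/Cu⁺) − E°(Cr³⁺/Cr).
So E°(Cu²⁺/Cu⁺) = E°cell + E°(Cr³⁺/Cr) = +0.900 + (-0.74) = +0.16 V.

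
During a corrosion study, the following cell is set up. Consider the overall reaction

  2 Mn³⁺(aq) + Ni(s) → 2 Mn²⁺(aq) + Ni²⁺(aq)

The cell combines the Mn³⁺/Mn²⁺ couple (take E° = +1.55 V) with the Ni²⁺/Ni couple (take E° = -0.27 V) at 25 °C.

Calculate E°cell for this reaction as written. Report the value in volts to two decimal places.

+1.82 V

The Mn³⁺/Mn²⁺ couple has the higher reduction potential, so it is the cathode; Ni²⁺/Ni is oxidised at the anode.
E°cell = E°(cathode) − E°(anode) = (+1.55) − (-0.27) = +1.82 V.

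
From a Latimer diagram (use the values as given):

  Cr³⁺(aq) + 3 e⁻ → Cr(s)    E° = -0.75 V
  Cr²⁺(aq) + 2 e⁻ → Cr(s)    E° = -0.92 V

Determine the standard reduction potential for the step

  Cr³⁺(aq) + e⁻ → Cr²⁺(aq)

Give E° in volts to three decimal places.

Sequential free energies add, so n₃E°₃ = n₁E°₁ + n₂E°₂.
With n₃ = 3, and the known step contributing 2×(-0.92) V, the unknown satisfies 1·E° = 3×(-0.75) − 2×(-0.92) = -0.410.
E° = -0.410 / 1 = -0.410 V.

-0.410 V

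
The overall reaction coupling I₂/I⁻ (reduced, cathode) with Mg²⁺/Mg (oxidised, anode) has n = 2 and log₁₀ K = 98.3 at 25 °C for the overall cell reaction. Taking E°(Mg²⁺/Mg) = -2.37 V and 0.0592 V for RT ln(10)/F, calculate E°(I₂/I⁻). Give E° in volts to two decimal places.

E°cell = (0.0592/n)·log K = (0.0592/2)(98.3) = +2.910 V.
Since I₂/I⁻ is the cathode and Mg²⁺/Mg the anode, E°cell = E°(I₂/I⁻) − E°(Mg²⁺/Mg).
So E°(I₂/I⁻) = E°cell + E°(Mg²⁺/Mg) = +2.910 + (-2.37) = +0.54 V.

+0.54 V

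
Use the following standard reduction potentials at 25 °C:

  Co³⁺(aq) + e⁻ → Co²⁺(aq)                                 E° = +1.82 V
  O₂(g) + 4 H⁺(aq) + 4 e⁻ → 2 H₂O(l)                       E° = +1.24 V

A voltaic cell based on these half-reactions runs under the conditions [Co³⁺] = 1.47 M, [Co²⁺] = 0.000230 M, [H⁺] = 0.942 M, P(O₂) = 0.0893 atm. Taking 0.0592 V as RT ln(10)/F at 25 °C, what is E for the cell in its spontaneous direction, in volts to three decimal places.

+0.822 V

Co³⁺/Co²⁺ is the cathode (higher E°), O₂/H₂O the anode: E°cell = +1.82 − (+1.24) = +0.58 V, n = 4.
Overall: 4 Co³⁺(aq) + 2 H₂O(l) → 4 Co²⁺(aq) + O₂(g) + 4 H⁺(aq)
Q = [Co²⁺]^4·P(O₂)·[H⁺]^4 / ([Co³⁺]^4); log Q = -16.375.
E = E° − (0.0592/n) log Q = +0.58 − (0.0592/4)(-16.375) = +0.822 V.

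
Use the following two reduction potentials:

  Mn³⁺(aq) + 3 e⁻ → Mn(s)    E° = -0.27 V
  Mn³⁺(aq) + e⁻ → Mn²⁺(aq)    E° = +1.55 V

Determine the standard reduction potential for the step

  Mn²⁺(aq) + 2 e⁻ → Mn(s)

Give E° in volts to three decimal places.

Sequential free energies add, so n₃E°₃ = n₁E°₁ + n₂E°₂.
With n₃ = 3, and the known step contributing 1×(+1.55) V, the unknown satisfies 2·E° = 3×(-0.27) − 1×(+1.55) = -2.360.
E° = -2.360 / 2 = -1.180 V.

-1.180 V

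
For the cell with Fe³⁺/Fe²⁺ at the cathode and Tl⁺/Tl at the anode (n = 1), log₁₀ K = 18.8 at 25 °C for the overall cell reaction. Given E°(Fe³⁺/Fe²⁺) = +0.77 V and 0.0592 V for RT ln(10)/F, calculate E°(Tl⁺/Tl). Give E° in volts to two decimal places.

-0.34 V

E°cell = (0.0592/n)·log K = (0.0592/1)(18.8) = +1.113 V.
Since Fe³⁺/Fe²⁺ is the cathode and Tl⁺/Tl the anode, E°cell = E°(Fe³⁺/Fe²⁺) − E°(Tl⁺/Tl).
So E°(Tl⁺/Tl) = E°(Fe³⁺/Fe²⁺) − E°cell = (+0.77) − (+1.113) = -0.34 V.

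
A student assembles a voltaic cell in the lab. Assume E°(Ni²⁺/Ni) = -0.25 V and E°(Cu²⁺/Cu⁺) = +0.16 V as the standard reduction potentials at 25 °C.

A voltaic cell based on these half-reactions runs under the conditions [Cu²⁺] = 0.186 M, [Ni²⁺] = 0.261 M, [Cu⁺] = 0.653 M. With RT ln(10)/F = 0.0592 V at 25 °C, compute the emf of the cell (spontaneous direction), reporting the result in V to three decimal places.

Cu²⁺/Cu⁺ is the cathode (higher E°), Ni²⁺/Ni the anode: E°cell = +0.16 − (-0.25) = +0.41 V, n = 2.
Overall: 2 Cu²⁺(aq) + Ni(s) → 2 Cu⁺(aq) + Ni²⁺(aq)
Q = [Cu⁺]^2·[Ni²⁺] / ([Cu²⁺]^2); log Q = 0.507.
E = E° − (0.0592/n) log Q = +0.41 − (0.0592/2)(0.507) = +0.395 V.

+0.395 V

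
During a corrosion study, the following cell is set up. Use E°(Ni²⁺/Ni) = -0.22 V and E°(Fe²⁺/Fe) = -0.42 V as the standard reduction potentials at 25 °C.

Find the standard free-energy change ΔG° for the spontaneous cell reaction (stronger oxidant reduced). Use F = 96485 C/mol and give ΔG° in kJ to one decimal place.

-38.6 kJ

Ni²⁺/Ni (E° = -0.22 V) is the cathode; Fe²⁺/Fe (E° = -0.42 V) is the anode, so E°cell = +0.20 V.
Balancing electrons gives n = 2 (lcm of 2 and 2).
ΔG° = −nFE° = −(2)(96485)(+0.20) = -38,594 J = -38.6 kJ.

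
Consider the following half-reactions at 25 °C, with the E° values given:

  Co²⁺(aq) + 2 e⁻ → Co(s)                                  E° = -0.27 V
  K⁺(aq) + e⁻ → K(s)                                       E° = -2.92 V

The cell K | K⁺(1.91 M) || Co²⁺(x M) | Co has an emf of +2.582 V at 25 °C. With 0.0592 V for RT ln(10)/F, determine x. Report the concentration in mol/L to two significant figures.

Co²⁺/Co is the cathode, K⁺/K the anode: E°cell = +2.65 V, n = 2.
Overall reaction: Co²⁺(aq) + 2 K(s) → Co(s) + 2 K⁺(aq); Q = [K⁺]^2/[Co²⁺]^1.
From E = E° − (0.0592/n) log Q: log Q = (E° − E)·n/0.0592 = (+2.65 − (+2.582))·2/0.0592 = 2.2973.
So 1·log[Co²⁺] = 2·log(1.91) − log Q = 0.5621 − (2.2973) = -1.7352; [Co²⁺] = 10^(-1.7352) ≈ 0.018 M.

0.018 M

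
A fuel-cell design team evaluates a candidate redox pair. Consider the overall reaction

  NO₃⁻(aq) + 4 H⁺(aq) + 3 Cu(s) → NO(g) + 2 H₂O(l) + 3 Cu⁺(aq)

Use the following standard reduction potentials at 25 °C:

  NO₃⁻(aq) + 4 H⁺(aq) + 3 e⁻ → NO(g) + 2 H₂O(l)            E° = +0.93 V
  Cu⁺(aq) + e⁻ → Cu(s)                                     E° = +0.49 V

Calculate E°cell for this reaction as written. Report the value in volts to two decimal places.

The NO₃⁻/NO couple has the higher reduction potential, so it is the cathode; Cu⁺/Cu is oxidised at the anode.
E°cell = E°(cathode) − E°(anode) = (+0.93) − (+0.49) = +0.44 V.

+0.44 V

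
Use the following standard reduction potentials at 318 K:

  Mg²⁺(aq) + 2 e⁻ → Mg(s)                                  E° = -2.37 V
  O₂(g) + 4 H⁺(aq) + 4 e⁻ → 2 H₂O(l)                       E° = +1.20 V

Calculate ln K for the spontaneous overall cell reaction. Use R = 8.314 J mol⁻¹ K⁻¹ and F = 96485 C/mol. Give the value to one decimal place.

Cathode: O₂/H₂O; anode: Mg²⁺/Mg. E°cell = (+1.20) − (-2.37) = +3.57 V, with n = 4.
ΔG° = −nFE° = −RT ln K, so ln K = nFE°/(RT) = (4)(96485)(+3.57) / ((8.314)(318)) = 521.136.

521.1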